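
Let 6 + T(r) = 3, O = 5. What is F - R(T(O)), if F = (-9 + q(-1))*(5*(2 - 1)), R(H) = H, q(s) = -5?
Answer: -67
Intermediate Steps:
T(r) = -3 (T(r) = -6 + 3 = -3)
F = -70 (F = (-9 - 5)*(5*(2 - 1)) = -70 ≈ -70.000)
F - R(T(O)) = -70 - 1*(-3) = -70 + 3 = -67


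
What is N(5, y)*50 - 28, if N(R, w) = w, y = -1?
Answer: -78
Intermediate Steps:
N(5, y)*50 - 28 = -1*50 - 28 = -50 - 28 = -78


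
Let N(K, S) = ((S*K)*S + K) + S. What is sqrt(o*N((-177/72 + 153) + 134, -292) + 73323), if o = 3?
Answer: sqrt(1165708522)/4 ≈ 8535.6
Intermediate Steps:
N(K, S) = K + S + K*S**2 (N(K, S) = ((K*S)*S + K) + S = (K*S**2 + K) + S = (K + K*S**2) + S = K + S + K*S**2)
sqrt(o*N((-177/72 + 153) + 134, -292) + 73323) = sqrt(3*(((-177/72 + 153) + 134) - 292 + ((-177/72 + 153) + 134)*(-292)**2) + 73323) = sqrt(3*(((-177*1/72 + 153) + 134) - 292 + ((-177*1/72 + 153) + 134)*85264) + 73323) = sqrt(3*(((-59/24 + 153) + 134) - 292 + ((-59/24 + 153) + 134)*85264) + 73323) = sqrt(3*((3613/24 + 134) - 292 + (3613/24 + 134)*85264) + 73323) = sqrt(3*(6829/24 - 292 + (6829/24)*85264) + 73323) = sqrt(3*(6829/24 - 292 + 72783482/3) + 73323) = sqrt(3*(582267677/24) + 73323) = sqrt(582267677/8 + 73323) = sqrt(582854261/8) = sqrt(1165708522)/4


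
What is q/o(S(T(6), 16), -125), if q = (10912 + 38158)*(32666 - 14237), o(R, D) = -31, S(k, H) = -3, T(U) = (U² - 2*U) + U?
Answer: -904311030/31 ≈ -2.9171e+7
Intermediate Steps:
T(U) = U² - U
q = 904311030 (q = 49070*18429 = 904311030)
q/o(S(T(6), 16), -125) = 904311030/(-31) = 904311030*(-1/31) = -904311030/31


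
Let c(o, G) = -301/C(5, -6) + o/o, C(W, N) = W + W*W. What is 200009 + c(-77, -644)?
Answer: 5999999/30 ≈ 2.0000e+5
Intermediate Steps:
C(W, N) = W + W²
c(o, G) = -271/30 (c(o, G) = -301*1/(5*(1 + 5)) + o/o = -301/(5*6) + 1 = -301/30 + 1 = -271/30)
200009 + c(-77, -644) = 200009 - 271/30 = 5999999/30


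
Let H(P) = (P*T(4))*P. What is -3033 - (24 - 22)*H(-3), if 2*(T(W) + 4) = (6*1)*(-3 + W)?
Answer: -3015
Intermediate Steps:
T(W) = -13 + 3*W (T(W) = -4 + ((6*1)*(-3 + W))/2 = -4 + (6*(-3 + W))/2 = -4 + (-18 + 6*W)/2 = -4 + (-9 + 3*W) = -13 + 3*W)
H(P) = -P² (H(P) = (P*(-13 + 3*4))*P = (P*(-13 + 12))*P = (P*(-1))*P = (-P)*P = -P²)
-3033 - (24 - 22)*H(-3) = -3033 - (24 - 22)*(-1*(-3)²) = -3033 - 2*(-1*9) = -3033 - 2*(-9) = -3033 - 1*(-18) = -3033 + 18 = -3015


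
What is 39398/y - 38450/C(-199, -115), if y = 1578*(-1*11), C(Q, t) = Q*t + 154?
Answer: -787552811/199955481 ≈ -3.9386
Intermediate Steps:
C(Q, t) = 154 + Q*t
y = -17358 (y = 1578*(-11) = -17358)
39398/y - 38450/C(-199, -115) = 39398/(-17358) - 38450/(154 - 199*(-115)) = 39398*(-1/17358) - 38450/(154 + 22885) = -19699/8679 - 38450/23039 = -787552811/199955481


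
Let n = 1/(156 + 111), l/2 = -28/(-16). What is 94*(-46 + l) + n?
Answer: -1066664/267 ≈ -3995.0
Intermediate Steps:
l = 7/2 (l = 2*(-28/(-16)) = 2*(-28*(-1/16)) = 2*(7/4) = 7/2 ≈ 3.5000)
n = 1/267 ≈ 0.0037453
94*(-46 + l) + n = 94*(-46 + 7/2) + 1/267 = 94*(-85/2) + 1/267 = -3995 + 1/267 = -1066664/267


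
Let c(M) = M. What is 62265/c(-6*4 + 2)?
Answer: -62265/22 ≈ -2830.2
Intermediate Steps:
62265/c(-6*4 + 2) = 62265/(-6*4 + 2) = 62265/(-24 + 2) = 62265/(-22) = 62265*(-1/22) = -62265/22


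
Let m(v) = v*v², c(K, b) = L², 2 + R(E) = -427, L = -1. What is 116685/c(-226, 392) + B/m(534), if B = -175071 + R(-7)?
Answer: 164518613905/1409938 ≈ 1.1669e+5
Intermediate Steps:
R(E) = -429 (R(E) = -2 - 427 = -429)
c(K, b) = 1 (c(K, b) = (-1)² = 1)
m(v) = v³
B = -175500 (B = -175071 - 429 = -175500)
116685/c(-226, 392) + B/m(534) = 116685/1 - 175500/(534³) = 116685*1 - 175500/152273304 = 116685 - 175500*1/152273304 = 116685 - 1625/1409938 = 164518613905/1409938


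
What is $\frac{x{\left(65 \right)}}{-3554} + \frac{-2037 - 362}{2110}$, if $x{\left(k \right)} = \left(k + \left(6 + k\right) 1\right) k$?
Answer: $- \frac{13589223}{3749470} \approx -3.6243$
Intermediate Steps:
$x{\left(k \right)} = k \left(6 + 2 k\right)$ ($x{\left(k \right)} = \left(k + \left(6 + k\right)\right) k = \left(6 + 2 k\right) k = k \left(6 + 2 k\right)$)
$\frac{x{\left(65 \right)}}{-3554} + \frac{-2037 - 362}{2110} = \frac{2 \cdot 65 \left(3 + 65\right)}{-3554} + \frac{-2037 - 362}{2110} = 2 \cdot 65 \cdot 68 \left(- \frac{1}{3554}\right) - \frac{2399}{2110} = 8840 \left(- \frac{1}{3554}\right) - \frac{2399}{2110} = - \frac{4420}{1777} - \frac{2399}{2110} = - \frac{13589223}{3749470}$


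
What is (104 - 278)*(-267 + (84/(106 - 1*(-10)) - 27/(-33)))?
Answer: 508086/11 ≈ 46190.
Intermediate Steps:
(104 - 278)*(-267 + (84/(106 - 1*(-10)) - 27/(-33))) = -174*(-267 + (84/(106 + 10) - 27*(-1/33))) = -174*(-267 + (84/116 + 9/11)) = -174*(-267 + (84*(1/116) + 9/11)) = -174*(-267 + (21/29 + 9/11)) = -174*(-267 + 492/319) = -174*(-84681/319) = 508086/11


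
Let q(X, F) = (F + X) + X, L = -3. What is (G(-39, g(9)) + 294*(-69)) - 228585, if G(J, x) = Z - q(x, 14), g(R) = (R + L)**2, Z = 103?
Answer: -248854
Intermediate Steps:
q(X, F) = F + 2*X
g(R) = (-3 + R)**2 (g(R) = (R - 3)**2 = (-3 + R)**2)
G(J, x) = 89 - 2*x (G(J, x) = 103 - (14 + 2*x) = 103 + (-14 - 2*x) = 89 - 2*x)
(G(-39, g(9)) + 294*(-69)) - 228585 = ((89 - 2*(-3 + 9)**2) + 294*(-69)) - 228585 = ((89 - 2*6**2) - 20286) - 228585 = ((89 - 2*36) - 20286) - 228585 = ((89 - 72) - 20286) - 228585 = (17 - 20286) - 228585 = -20269 - 228585 = -248854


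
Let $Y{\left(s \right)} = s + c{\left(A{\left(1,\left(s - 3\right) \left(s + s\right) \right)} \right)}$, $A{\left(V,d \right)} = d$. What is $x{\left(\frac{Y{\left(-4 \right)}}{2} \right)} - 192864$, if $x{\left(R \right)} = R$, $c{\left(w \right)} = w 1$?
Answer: $-192838$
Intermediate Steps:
$c{\left(w \right)} = w$
$Y{\left(s \right)} = s + 2 s \left(-3 + s\right)$ ($Y{\left(s \right)} = s + \left(s - 3\right) \left(s + s\right) = s + \left(-3 + s\right) 2 s = s + 2 s \left(-3 + s\right)$)
$x{\left(\frac{Y{\left(-4 \right)}}{2} \right)} - 192864 = \frac{\left(-4\right) \left(-5 + 2 \left(-4\right)\right)}{2} - 192864 = - 4 \left(-5 - 8\right) \frac{1}{2} - 192864 = \left(-4\right) \left(-13\right) \frac{1}{2} - 192864 = 52 \cdot \frac{1}{2} - 192864 = 26 - 192864 = -192838$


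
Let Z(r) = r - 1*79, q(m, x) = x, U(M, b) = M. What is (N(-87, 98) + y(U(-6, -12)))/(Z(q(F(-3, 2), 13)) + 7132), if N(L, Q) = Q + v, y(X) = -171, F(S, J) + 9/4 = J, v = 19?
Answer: -27/3533 ≈ -0.0076422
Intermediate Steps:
F(S, J) = -9/4 + J
Z(r) = -79 + r (Z(r) = r - 79 = -79 + r)
N(L, Q) = 19 + Q (N(L, Q) = Q + 19 = 19 + Q)
(N(-87, 98) + y(U(-6, -12)))/(Z(q(F(-3, 2), 13)) + 7132) = ((19 + 98) - 171)/((-79 + 13) + 7132) = (117 - 171)/(-66 + 7132) = -54/7066 = -54*1/7066 = -27/3533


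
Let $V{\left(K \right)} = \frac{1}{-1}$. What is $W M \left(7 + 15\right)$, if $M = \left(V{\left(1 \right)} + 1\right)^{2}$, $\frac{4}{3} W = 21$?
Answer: $0$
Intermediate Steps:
$V{\left(K \right)} = -1$
$W = \frac{63}{4}$ ($W = \frac{3}{4} \cdot 21 = \frac{63}{4} \approx 15.75$)
$M = 0$ ($M = \left(-1 + 1\right)^{2} = 0^{2} = 0$)
$W M \left(7 + 15\right) = \frac{63}{4} \cdot 0 \left(7 + 15\right) = 0 \cdot 22 = 0$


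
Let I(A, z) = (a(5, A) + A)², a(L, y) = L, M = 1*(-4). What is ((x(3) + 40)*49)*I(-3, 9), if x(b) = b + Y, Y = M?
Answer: 7644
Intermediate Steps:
M = -4
Y = -4
x(b) = -4 + b (x(b) = b - 4 = -4 + b)
I(A, z) = (5 + A)²
((x(3) + 40)*49)*I(-3, 9) = (((-4 + 3) + 40)*49)*(5 - 3)² = ((-1 + 40)*49)*2² = (39*49)*4 = 1911*4 = 7644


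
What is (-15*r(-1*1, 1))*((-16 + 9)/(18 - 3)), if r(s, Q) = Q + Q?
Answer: 14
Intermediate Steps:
r(s, Q) = 2*Q
(-15*r(-1*1, 1))*((-16 + 9)/(18 - 3)) = (-30)*((-16 + 9)/(18 - 3)) = (-15*2)*(-7/15) = -(-210)/15 = -30*(-7/15) = 14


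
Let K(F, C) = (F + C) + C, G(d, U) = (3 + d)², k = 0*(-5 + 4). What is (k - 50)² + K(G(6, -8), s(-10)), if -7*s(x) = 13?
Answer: 18041/7 ≈ 2577.3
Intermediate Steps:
k = 0 (k = 0*(-1) = 0)
s(x) = -13/7 (s(x) = -⅐*13 = -13/7)
K(F, C) = F + 2*C (K(F, C) = (C + F) + C = F + 2*C)
(k - 50)² + K(G(6, -8), s(-10)) = (0 - 50)² + ((3 + 6)² + 2*(-13/7)) = (-50)² + (9² - 26/7) = 2500 + (81 - 26/7) = 2500 + 541/7 = 18041/7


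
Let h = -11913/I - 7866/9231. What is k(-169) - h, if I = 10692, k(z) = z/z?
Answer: 2957273/996948 ≈ 2.9663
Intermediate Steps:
k(z) = 1
h = -1960325/996948 (h = -11913/10692 - 7866/9231 = -11913*1/10692 - 7866*1/9231 = -361/324 - 2622/3077 = -1960325/996948 ≈ -1.9663)
k(-169) - h = 1 - 1*(-1960325/996948) = 1 + 1960325/996948 = 2957273/996948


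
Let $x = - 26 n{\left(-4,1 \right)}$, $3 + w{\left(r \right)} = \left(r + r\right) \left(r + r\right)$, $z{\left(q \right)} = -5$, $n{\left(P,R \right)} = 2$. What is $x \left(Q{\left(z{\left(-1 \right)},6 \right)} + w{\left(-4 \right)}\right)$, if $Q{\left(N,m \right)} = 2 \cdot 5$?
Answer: $-3692$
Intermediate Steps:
$Q{\left(N,m \right)} = 10$
$w{\left(r \right)} = -3 + 4 r^{2}$ ($w{\left(r \right)} = -3 + \left(r + r\right) \left(r + r\right) = -3 + 2 r 2 r = -3 + 4 r^{2}$)
$x = -52$ ($x = \left(-26\right) 2 = -52$)
$x \left(Q{\left(z{\left(-1 \right)},6 \right)} + w{\left(-4 \right)}\right) = - 52 \left(10 - \left(3 - 4 \left(-4\right)^{2}\right)\right) = - 52 \left(10 + \left(-3 + 4 \cdot 16\right)\right) = - 52 \left(10 + \left(-3 + 64\right)\right) = - 52 \left(10 + 61\right) = \left(-52\right) 71 = -3692$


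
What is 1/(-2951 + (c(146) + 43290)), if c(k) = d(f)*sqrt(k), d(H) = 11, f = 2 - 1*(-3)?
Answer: 40339/1627217255 - 11*sqrt(146)/1627217255 ≈ 2.4708e-5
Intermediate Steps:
f = 5 (f = 2 + 3 = 5)
c(k) = 11*sqrt(k)
1/(-2951 + (c(146) + 43290)) = 1/(-2951 + (11*sqrt(146) + 43290)) = 1/(-2951 + (43290 + 11*sqrt(146))) = 1/(40339 + 11*sqrt(146))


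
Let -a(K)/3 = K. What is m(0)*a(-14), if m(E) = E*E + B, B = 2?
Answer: 84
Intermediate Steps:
a(K) = -3*K
m(E) = 2 + E² (m(E) = E*E + 2 = E² + 2 = 2 + E²)
m(0)*a(-14) = (2 + 0²)*(-3*(-14)) = (2 + 0)*42 = 2*42 = 84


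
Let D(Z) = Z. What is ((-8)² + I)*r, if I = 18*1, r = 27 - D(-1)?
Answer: 2296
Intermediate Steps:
r = 28 (r = 27 - 1*(-1) = 27 + 1 = 28)
I = 18
((-8)² + I)*r = ((-8)² + 18)*28 = (64 + 18)*28 = 82*28 = 2296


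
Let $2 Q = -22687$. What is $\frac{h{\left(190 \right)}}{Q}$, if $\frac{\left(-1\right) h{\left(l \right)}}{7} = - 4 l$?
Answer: $- \frac{1520}{3241} \approx -0.46899$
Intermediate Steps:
$h{\left(l \right)} = 28 l$ ($h{\left(l \right)} = - 7 \left(- 4 l\right) = 28 l$)
$Q = - \frac{22687}{2}$ ($Q = \frac{1}{2} \left(-22687\right) = - \frac{22687}{2} \approx -11344.0$)
$\frac{h{\left(190 \right)}}{Q} = \frac{28 \cdot 190}{- \frac{22687}{2}} = 5320 \left(- \frac{2}{22687}\right) = - \frac{1520}{3241}$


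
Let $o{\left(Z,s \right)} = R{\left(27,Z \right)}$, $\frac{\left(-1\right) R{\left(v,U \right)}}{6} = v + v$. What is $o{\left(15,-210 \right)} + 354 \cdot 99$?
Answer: $34722$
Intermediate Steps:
$R{\left(v,U \right)} = - 12 v$ ($R{\left(v,U \right)} = - 6 \left(v + v\right) = - 6 \cdot 2 v = - 12 v$)
$o{\left(Z,s \right)} = -324$ ($o{\left(Z,s \right)} = \left(-12\right) 27 = -324$)
$o{\left(15,-210 \right)} + 354 \cdot 99 = -324 + 354 \cdot 99 = -324 + 35046 = 34722$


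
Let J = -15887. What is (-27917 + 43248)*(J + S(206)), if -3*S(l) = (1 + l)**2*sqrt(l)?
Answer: -243563597 - 218972673*sqrt(206) ≈ -3.3864e+9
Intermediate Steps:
S(l) = -sqrt(l)*(1 + l)**2/3 (S(l) = -(1 + l)**2*sqrt(l)/3 = -sqrt(l)*(1 + l)**2/3)
(-27917 + 43248)*(J + S(206)) = (-27917 + 43248)*(-15887 - sqrt(206)*(1 + 206)**2/3) = 15331*(-15887 - 1/3*sqrt(206)*207**2) = 15331*(-15887 - 1/3*sqrt(206)*42849) = 15331*(-15887 - 14283*sqrt(206)) = -243563597 - 218972673*sqrt(206)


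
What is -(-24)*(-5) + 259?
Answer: 139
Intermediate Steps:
-(-24)*(-5) + 259 = -1*120 + 259 = -120 + 259 = 139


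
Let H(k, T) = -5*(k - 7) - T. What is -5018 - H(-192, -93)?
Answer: -6106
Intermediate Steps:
H(k, T) = 35 - T - 5*k (H(k, T) = -5*(-7 + k) - T = (35 - 5*k) - T = 35 - T - 5*k)
-5018 - H(-192, -93) = -5018 - (35 - 1*(-93) - 5*(-192)) = -5018 - (35 + 93 + 960) = -5018 - 1*1088 = -5018 - 1088 = -6106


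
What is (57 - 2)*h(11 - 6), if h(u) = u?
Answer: 275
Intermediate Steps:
(57 - 2)*h(11 - 6) = (57 - 2)*(11 - 6) = 55*5 = 275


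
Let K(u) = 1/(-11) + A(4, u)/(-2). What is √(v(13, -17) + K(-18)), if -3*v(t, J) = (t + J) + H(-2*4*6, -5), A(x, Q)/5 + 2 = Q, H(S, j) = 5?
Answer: 2*√13497/33 ≈ 7.0410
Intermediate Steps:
A(x, Q) = -10 + 5*Q
v(t, J) = -5/3 - J/3 - t/3 (v(t, J) = -((t + J) + 5)/3 = -((J + t) + 5)/3 = -(5 + J + t)/3 = -5/3 - J/3 - t/3)
K(u) = 54/11 - 5*u/2 (K(u) = 1/(-11) + (-10 + 5*u)/(-2) = 1*(-1/11) + (-10 + 5*u)*(-½) = -1/11 + (5 - 5*u/2) = 54/11 - 5*u/2)
√(v(13, -17) + K(-18)) = √((-5/3 - ⅓*(-17) - ⅓*13) + (54/11 - 5/2*(-18))) = √((-5/3 + 17/3 - 13/3) + (54/11 + 45)) = √(-⅓ + 549/11) = √(1636/33) = 2*√13497/33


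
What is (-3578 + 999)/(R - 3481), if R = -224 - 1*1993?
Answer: 2579/5698 ≈ 0.45261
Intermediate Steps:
R = -2217 (R = -224 - 1993 = -2217)
(-3578 + 999)/(R - 3481) = (-3578 + 999)/(-2217 - 3481) = -2579/(-5698) = -2579*(-1/5698) = 2579/5698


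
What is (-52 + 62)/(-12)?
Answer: -⅚ ≈ -0.83333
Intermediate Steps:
(-52 + 62)/(-12) = -1/12*10 = -⅚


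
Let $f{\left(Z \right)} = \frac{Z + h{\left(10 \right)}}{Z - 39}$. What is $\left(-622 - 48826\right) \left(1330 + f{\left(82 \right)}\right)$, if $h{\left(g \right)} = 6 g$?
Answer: $- \frac{2834952736}{43} \approx -6.5929 \cdot 10^{7}$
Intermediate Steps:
$f{\left(Z \right)} = \frac{60 + Z}{-39 + Z}$ ($f{\left(Z \right)} = \frac{Z + 6 \cdot 10}{Z - 39} = \frac{Z + 60}{-39 + Z} = \frac{60 + Z}{-39 + Z}$)
$\left(-622 - 48826\right) \left(1330 + f{\left(82 \right)}\right) = \left(-622 - 48826\right) \left(1330 + \frac{60 + 82}{-39 + 82}\right) = - 49448 \left(1330 + \frac{1}{43} \cdot 142\right) = - 49448 \left(1330 + \frac{142}{43}\right) = \left(-49448\right) \frac{57332}{43} = - \frac{2834952736}{43}$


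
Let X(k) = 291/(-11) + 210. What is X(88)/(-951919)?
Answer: -2019/10471109 ≈ -0.00019282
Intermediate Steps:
X(k) = 2019/11 (X(k) = 291*(-1/11) + 210 = -291/11 + 210 = 2019/11)
X(88)/(-951919) = (2019/11)/(-951919) = (2019/11)*(-1/951919) = -2019/10471109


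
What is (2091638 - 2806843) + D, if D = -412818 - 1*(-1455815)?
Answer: 327792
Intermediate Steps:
D = 1042997 (D = -412818 + 1455815 = 1042997)
(2091638 - 2806843) + D = (2091638 - 2806843) + 1042997 = -715205 + 1042997 = 327792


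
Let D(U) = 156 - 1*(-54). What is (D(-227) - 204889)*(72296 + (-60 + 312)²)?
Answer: -27795408200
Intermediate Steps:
D(U) = 210 (D(U) = 156 + 54 = 210)
(D(-227) - 204889)*(72296 + (-60 + 312)²) = (210 - 204889)*(72296 + (-60 + 312)²) = -204679*(72296 + 252²) = -204679*(72296 + 63504) = -204679*135800 = -27795408200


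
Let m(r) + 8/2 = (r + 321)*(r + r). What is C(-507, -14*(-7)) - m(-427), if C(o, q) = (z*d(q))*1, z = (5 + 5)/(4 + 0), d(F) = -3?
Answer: -181055/2 ≈ -90528.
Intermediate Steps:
z = 5/2 (z = 10/4 = 10*(1/4) = 5/2 ≈ 2.5000)
C(o, q) = -15/2 (C(o, q) = ((5/2)*(-3))*1 = -15/2*1 = -15/2)
m(r) = -4 + 2*r*(321 + r) (m(r) = -4 + (r + 321)*(r + r) = -4 + (321 + r)*(2*r) = -4 + 2*r*(321 + r))
C(-507, -14*(-7)) - m(-427) = -15/2 - (-4 + 2*(-427)**2 + 642*(-427)) = -15/2 - (-4 + 2*182329 - 274134) = -15/2 - (-4 + 364658 - 274134) = -15/2 - 1*90520 = -15/2 - 90520 = -181055/2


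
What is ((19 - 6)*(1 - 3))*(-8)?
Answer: 208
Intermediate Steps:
((19 - 6)*(1 - 3))*(-8) = (13*(-2))*(-8) = -26*(-8) = 208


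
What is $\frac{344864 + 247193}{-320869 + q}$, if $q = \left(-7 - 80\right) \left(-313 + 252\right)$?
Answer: $- \frac{592057}{315562} \approx -1.8762$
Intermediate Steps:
$q = 5307$ ($q = \left(-7 - 80\right) \left(-61\right) = \left(-87\right) \left(-61\right) = 5307$)
$\frac{344864 + 247193}{-320869 + q} = \frac{344864 + 247193}{-320869 + 5307} = \frac{592057}{-315562} = 592057 \left(- \frac{1}{315562}\right) = - \frac{592057}{315562}$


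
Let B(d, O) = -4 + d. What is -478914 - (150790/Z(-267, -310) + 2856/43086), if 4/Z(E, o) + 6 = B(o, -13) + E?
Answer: 310930383745/14362 ≈ 2.1650e+7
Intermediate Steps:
Z(E, o) = 4/(-10 + E + o) (Z(E, o) = 4/(-6 + ((-4 + o) + E)) = 4/(-6 + (-4 + E + o)) = 4/(-10 + E + o))
-478914 - (150790/Z(-267, -310) + 2856/43086) = -478914 - (150790/((4/(-10 - 267 - 310))) + 2856/43086) = -478914 - (150790/((4/(-587))) + 2856*(1/43086)) = -478914 - (150790/((4*(-1/587))) + 476/7181) = -478914 - (150790/(-4/587) + 476/7181) = -478914 - (150790*(-587/4) + 476/7181) = -478914 - (-44256865/2 + 476/7181) = -478914 - 1*(-317808546613/14362) = -478914 + 317808546613/14362 = 310930383745/14362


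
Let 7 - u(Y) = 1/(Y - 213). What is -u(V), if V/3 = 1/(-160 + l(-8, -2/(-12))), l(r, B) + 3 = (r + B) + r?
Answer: -1601042/228567 ≈ -7.0047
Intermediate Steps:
l(r, B) = -3 + B + 2*r (l(r, B) = -3 + ((r + B) + r) = -3 + ((B + r) + r) = -3 + (B + 2*r) = -3 + B + 2*r)
V = -18/1073 (V = 3/(-160 + (-3 - 2/(-12) + 2*(-8))) = 3/(-160 + (-3 - 2*(-1/12) - 16)) = 3/(-160 + (-3 + 1/6 - 16)) = 3/(-160 - 113/6) = 3/(-1073/6) = 3*(-6/1073) = -18/1073 ≈ -0.016775)
u(Y) = 7 - 1/(-213 + Y) (u(Y) = 7 - 1/(Y - 213) = 7 - 1/(-213 + Y))
-u(V) = -(-1492 + 7*(-18/1073))/(-213 - 18/1073) = -(-1492 - 126/1073)/(-228567/1073) = -(-1073)*(-1601042)/(228567*1073) = -1*1601042/228567 = -1601042/228567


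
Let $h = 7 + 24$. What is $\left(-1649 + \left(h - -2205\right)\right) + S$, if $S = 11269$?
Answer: $11856$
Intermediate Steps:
$h = 31$
$\left(-1649 + \left(h - -2205\right)\right) + S = \left(-1649 + \left(31 - -2205\right)\right) + 11269 = \left(-1649 + \left(31 + 2205\right)\right) + 11269 = \left(-1649 + 2236\right) + 11269 = 587 + 11269 = 11856$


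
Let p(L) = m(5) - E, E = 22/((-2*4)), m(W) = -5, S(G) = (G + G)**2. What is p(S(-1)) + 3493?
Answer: 13963/4 ≈ 3490.8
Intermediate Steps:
S(G) = 4*G**2 (S(G) = (2*G)**2 = 4*G**2)
E = -11/4 (E = 22/((-1*8)) = 22/(-8) = 22*(-1/8) = -11/4 ≈ -2.7500)
p(L) = -9/4 (p(L) = -5 - 1*(-11/4) = -5 + 11/4 = -9/4)
p(S(-1)) + 3493 = -9/4 + 3493 = 13963/4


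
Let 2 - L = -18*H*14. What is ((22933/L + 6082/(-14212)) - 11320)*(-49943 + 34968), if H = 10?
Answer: 758911232879100/4480333 ≈ 1.6939e+8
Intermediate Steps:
L = 2522 (L = 2 - (-18*10)*14 = 2 - (-180)*14 = 2 - 1*(-2520) = 2 + 2520 = 2522)
((22933/L + 6082/(-14212)) - 11320)*(-49943 + 34968) = ((22933/2522 + 6082/(-14212)) - 11320)*(-49943 + 34968) = ((22933*(1/2522) + 6082*(-1/14212)) - 11320)*(-14975) = ((22933/2522 - 3041/7106) - 11320)*(-14975) = (38823124/4480333 - 11320)*(-14975) = -50678546436/4480333*(-14975) = 758911232879100/4480333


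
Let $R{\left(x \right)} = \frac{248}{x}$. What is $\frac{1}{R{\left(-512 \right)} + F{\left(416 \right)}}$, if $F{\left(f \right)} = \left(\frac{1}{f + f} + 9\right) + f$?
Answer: $\frac{416}{176599} \approx 0.0023556$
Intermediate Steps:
$F{\left(f \right)} = 9 + f + \frac{1}{2 f}$ ($F{\left(f \right)} = \left(\frac{1}{2 f} + 9\right) + f = \left(9 + \frac{1}{2 f}\right) + f = 9 + f + \frac{1}{2 f}$)
$\frac{1}{R{\left(-512 \right)} + F{\left(416 \right)}} = \frac{1}{\frac{248}{-512} + \left(9 + 416 + \frac{1}{2 \cdot 416}\right)} = \frac{1}{248 \left(- \frac{1}{512}\right) + \left(9 + 416 + \frac{1}{2} \cdot \frac{1}{416}\right)} = \frac{1}{- \frac{31}{64} + \left(9 + 416 + \frac{1}{832}\right)} = \frac{1}{- \frac{31}{64} + \frac{353601}{832}} = \frac{1}{\frac{176599}{416}} = \frac{416}{176599}$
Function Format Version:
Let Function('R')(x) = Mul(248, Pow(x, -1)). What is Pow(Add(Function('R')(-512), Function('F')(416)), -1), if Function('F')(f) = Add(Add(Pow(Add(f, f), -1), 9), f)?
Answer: Rational(416, 176599) ≈ 0.0023556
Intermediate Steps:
Function('F')(f) = Add(9, f, Mul(Rational(1, 2), Pow(f, -1))) (Function('F')(f) = Add(Add(Pow(Mul(2, f), -1), 9), f) = Add(Add(Mul(Rational(1, 2), Pow(f, -1)), 9), f) = Add(Add(9, Mul(Rational(1, 2), Pow(f, -1))), f) = Add(9, f, Mul(Rational(1, 2), Pow(f, -1))))
Pow(Add(Function('R')(-512), Function('F')(416)), -1) = Pow(Add(Mul(248, Pow(-512, -1)), Add(9, 416, Mul(Rational(1, 2), Pow(416, -1)))), -1) = Pow(Add(Mul(248, Rational(-1, 512)), Add(9, 416, Mul(Rational(1, 2), Rational(1, 416)))), -1) = Pow(Add(Rational(-31, 64), Add(9, 416, Rational(1, 832))), -1) = Pow(Add(Rational(-31, 64), Rational(353601, 832)), -1) = Pow(Rational(176599, 416), -1) = Rational(416, 176599)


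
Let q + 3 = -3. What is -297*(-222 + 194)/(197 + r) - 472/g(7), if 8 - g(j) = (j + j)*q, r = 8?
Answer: 167078/4715 ≈ 35.435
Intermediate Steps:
q = -6 (q = -3 - 3 = -6)
g(j) = 8 + 12*j (g(j) = 8 - (j + j)*(-6) = 8 - 2*j*(-6) = 8 - (-12)*j = 8 + 12*j)
-297*(-222 + 194)/(197 + r) - 472/g(7) = -297*(-222 + 194)/(197 + 8) - 472/(8 + 12*7) = -297/(205/(-28)) - 472/(8 + 84) = -297/(205*(-1/28)) - 472/92 = -297/(-205/28) - 472*1/92 = -297*(-28/205) - 118/23 = 8316/205 - 118/23 = 167078/4715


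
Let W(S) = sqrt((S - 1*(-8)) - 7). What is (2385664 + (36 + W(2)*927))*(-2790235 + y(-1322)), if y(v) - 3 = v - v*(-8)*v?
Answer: 26695787372600 + 10373053986*sqrt(3) ≈ 2.6714e+13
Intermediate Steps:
W(S) = sqrt(1 + S) (W(S) = sqrt((S + 8) - 7) = sqrt((8 + S) - 7) = sqrt(1 + S))
y(v) = 3 + v + 8*v**2 (y(v) = 3 + (v - v*(-8)*v) = 3 + (v - (-8*v)*v) = 3 + (v - (-8)*v**2) = 3 + (v + 8*v**2) = 3 + v + 8*v**2)
(2385664 + (36 + W(2)*927))*(-2790235 + y(-1322)) = (2385664 + (36 + sqrt(1 + 2)*927))*(-2790235 + (3 - 1322 + 8*(-1322)**2)) = (2385664 + (36 + sqrt(3)*927))*(-2790235 + (3 - 1322 + 8*1747684)) = (2385664 + (36 + 927*sqrt(3)))*(-2790235 + (3 - 1322 + 13981472)) = (2385700 + 927*sqrt(3))*(-2790235 + 13980153) = (2385700 + 927*sqrt(3))*11189918 = 26695787372600 + 10373053986*sqrt(3)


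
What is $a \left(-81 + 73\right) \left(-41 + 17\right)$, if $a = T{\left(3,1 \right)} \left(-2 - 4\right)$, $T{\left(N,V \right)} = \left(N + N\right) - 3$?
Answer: $-3456$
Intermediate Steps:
$T{\left(N,V \right)} = -3 + 2 N$ ($T{\left(N,V \right)} = 2 N - 3 = -3 + 2 N$)
$a = -18$ ($a = \left(-3 + 2 \cdot 3\right) \left(-2 - 4\right) = \left(-3 + 6\right) \left(-6\right) = 3 \left(-6\right) = -18$)
$a \left(-81 + 73\right) \left(-41 + 17\right) = - 18 \left(-81 + 73\right) \left(-41 + 17\right) = - 18 \left(\left(-8\right) \left(-24\right)\right) = \left(-18\right) 192 = -3456$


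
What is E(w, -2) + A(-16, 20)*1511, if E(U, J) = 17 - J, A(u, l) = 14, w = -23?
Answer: 21173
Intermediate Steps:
E(w, -2) + A(-16, 20)*1511 = (17 - 1*(-2)) + 14*1511 = (17 + 2) + 21154 = 19 + 21154 = 21173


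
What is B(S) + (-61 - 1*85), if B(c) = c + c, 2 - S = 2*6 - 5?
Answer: -156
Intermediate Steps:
S = -5 (S = 2 - (2*6 - 5) = 2 - (12 - 5) = 2 - 1*7 = 2 - 7 = -5)
B(c) = 2*c
B(S) + (-61 - 1*85) = 2*(-5) + (-61 - 1*85) = -10 + (-61 - 85) = -10 - 146 = -156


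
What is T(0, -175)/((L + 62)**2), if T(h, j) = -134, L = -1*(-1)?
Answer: -134/3969 ≈ -0.033762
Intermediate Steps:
L = 1
T(0, -175)/((L + 62)**2) = -134/(1 + 62)**2 = -134/(63**2) = -134/3969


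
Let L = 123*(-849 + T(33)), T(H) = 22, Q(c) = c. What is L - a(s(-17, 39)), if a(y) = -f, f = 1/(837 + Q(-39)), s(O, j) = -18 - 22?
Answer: -81173357/798 ≈ -1.0172e+5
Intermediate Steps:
s(O, j) = -40
f = 1/798 (f = 1/(837 - 39) = 1/798 ≈ 0.0012531)
L = -101721 (L = 123*(-849 + 22) = 123*(-827) = -101721)
a(y) = -1/798 (a(y) = -1*1/798 = -1/798)
L - a(s(-17, 39)) = -101721 - 1*(-1/798) = -101721 + 1/798 = -81173357/798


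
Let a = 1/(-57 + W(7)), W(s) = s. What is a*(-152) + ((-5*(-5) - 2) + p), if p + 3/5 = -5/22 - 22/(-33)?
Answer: 42701/1650 ≈ 25.879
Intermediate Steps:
p = -53/330 (p = -⅗ + (-5/22 - 22/(-33)) = -⅗ + (-5*1/22 - 22*(-1/33)) = -⅗ + (-5/22 + ⅔) = -⅗ + 29/66 = -53/330 ≈ -0.16061)
a = -1/50 (a = 1/(-57 + 7) = 1/(-50) = -1/50 ≈ -0.020000)
a*(-152) + ((-5*(-5) - 2) + p) = -1/50*(-152) + ((-5*(-5) - 2) - 53/330) = 76/25 + ((25 - 2) - 53/330) = 76/25 + (23 - 53/330) = 76/25 + 7537/330 = 42701/1650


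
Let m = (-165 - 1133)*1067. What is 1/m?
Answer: -1/1384966 ≈ -7.2204e-7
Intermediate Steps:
m = -1384966 (m = -1298*1067 = -1384966)
1/m = 1/(-1384966) = -1/1384966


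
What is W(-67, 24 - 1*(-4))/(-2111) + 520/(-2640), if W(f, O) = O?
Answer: -29291/139326 ≈ -0.21023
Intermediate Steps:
W(-67, 24 - 1*(-4))/(-2111) + 520/(-2640) = (24 - 1*(-4))/(-2111) + 520/(-2640) = (24 + 4)*(-1/2111) + 520*(-1/2640) = 28*(-1/2111) - 13/66 = -28/2111 - 13/66 = -29291/139326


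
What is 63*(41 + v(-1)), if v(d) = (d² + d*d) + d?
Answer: 2646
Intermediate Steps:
v(d) = d + 2*d² (v(d) = (d² + d²) + d = 2*d² + d = d + 2*d²)
63*(41 + v(-1)) = 63*(41 - (1 + 2*(-1))) = 63*(41 - (1 - 2)) = 63*(41 - 1*(-1)) = 63*(41 + 1) = 63*42 = 2646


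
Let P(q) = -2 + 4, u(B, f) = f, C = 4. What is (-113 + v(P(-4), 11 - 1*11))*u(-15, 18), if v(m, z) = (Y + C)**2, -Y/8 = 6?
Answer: 32814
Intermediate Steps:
Y = -48 (Y = -8*6 = -48)
P(q) = 2
v(m, z) = 1936 (v(m, z) = (-48 + 4)**2 = (-44)**2 = 1936)
(-113 + v(P(-4), 11 - 1*11))*u(-15, 18) = (-113 + 1936)*18 = 1823*18 = 32814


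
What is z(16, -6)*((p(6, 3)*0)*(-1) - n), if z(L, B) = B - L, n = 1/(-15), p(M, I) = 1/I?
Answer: -22/15 ≈ -1.4667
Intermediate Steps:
n = -1/15 ≈ -0.066667
z(16, -6)*((p(6, 3)*0)*(-1) - n) = (-6 - 1*16)*((0/3)*(-1) - 1*(-1/15)) = (-6 - 16)*(((⅓)*0)*(-1) + 1/15) = -22*(0*(-1) + 1/15) = -22*(0 + 1/15) = -22*1/15 = -22/15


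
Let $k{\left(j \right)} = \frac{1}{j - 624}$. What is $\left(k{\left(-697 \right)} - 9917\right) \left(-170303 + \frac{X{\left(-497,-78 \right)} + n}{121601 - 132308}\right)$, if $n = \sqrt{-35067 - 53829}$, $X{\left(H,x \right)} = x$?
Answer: $\frac{7962546687574398}{4714649} + \frac{34934288 i \sqrt{1389}}{4714649} \approx 1.6889 \cdot 10^{9} + 276.16 i$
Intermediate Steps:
$k{\left(j \right)} = \frac{1}{-624 + j}$
$n = 8 i \sqrt{1389}$ ($n = \sqrt{-88896} = 8 i \sqrt{1389} \approx 298.15 i$)
$\left(k{\left(-697 \right)} - 9917\right) \left(-170303 + \frac{X{\left(-497,-78 \right)} + n}{121601 - 132308}\right) = \left(\frac{1}{-624 - 697} - 9917\right) \left(-170303 + \frac{-78 + 8 i \sqrt{1389}}{121601 - 132308}\right) = \left(\frac{1}{-1321} - 9917\right) \left(-170303 + \frac{-78 + 8 i \sqrt{1389}}{-10707}\right) = \left(- \frac{1}{1321} - 9917\right) \left(-170303 + \left(-78 + 8 i \sqrt{1389}\right) \left(- \frac{1}{10707}\right)\right) = - \frac{13100358 \left(-170303 + \left(\frac{26}{3569} - \frac{8 i \sqrt{1389}}{10707}\right)\right)}{1321} = - \frac{13100358 \left(- \frac{607811381}{3569} - \frac{8 i \sqrt{1389}}{10707}\right)}{1321} = \frac{7962546687574398}{4714649} + \frac{34934288 i \sqrt{1389}}{4714649}$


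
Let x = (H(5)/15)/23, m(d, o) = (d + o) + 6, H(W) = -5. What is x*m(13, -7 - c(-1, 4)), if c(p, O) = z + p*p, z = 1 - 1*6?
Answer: -16/69 ≈ -0.23188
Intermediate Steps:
z = -5 (z = 1 - 6 = -5)
c(p, O) = -5 + p**2 (c(p, O) = -5 + p*p = -5 + p**2)
m(d, o) = 6 + d + o
x = -1/69 (x = -5/15/23 = -5*1/15*(1/23) = -1/3*1/23 = -1/69 ≈ -0.014493)
x*m(13, -7 - c(-1, 4)) = -(6 + 13 + (-7 - (-5 + (-1)**2)))/69 = -(6 + 13 + (-7 - (-5 + 1)))/69 = -(6 + 13 + (-7 - 1*(-4)))/69 = -(6 + 13 + (-7 + 4))/69 = -(6 + 13 - 3)/69 = -1/69*16 = -16/69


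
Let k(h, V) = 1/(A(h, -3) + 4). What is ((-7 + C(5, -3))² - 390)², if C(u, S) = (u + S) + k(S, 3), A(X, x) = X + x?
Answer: 2070721/16 ≈ 1.2942e+5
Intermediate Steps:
k(h, V) = 1/(1 + h) (k(h, V) = 1/((h - 3) + 4) = 1/((-3 + h) + 4) = 1/(1 + h))
C(u, S) = S + u + 1/(1 + S) (C(u, S) = (u + S) + 1/(1 + S) = (S + u) + 1/(1 + S) = S + u + 1/(1 + S))
((-7 + C(5, -3))² - 390)² = ((-7 + (1 + (1 - 3)*(-3 + 5))/(1 - 3))² - 390)² = ((-7 + (1 - 2*2)/(-2))² - 390)² = ((-7 - (1 - 4)/2)² - 390)² = ((-7 - ½*(-3))² - 390)² = ((-7 + 3/2)² - 390)² = ((-11/2)² - 390)² = (121/4 - 390)² = (-1439/4)² = 2070721/16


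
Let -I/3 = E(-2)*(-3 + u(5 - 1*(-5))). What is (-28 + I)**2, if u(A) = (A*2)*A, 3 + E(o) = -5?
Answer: 22090000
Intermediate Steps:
E(o) = -8 (E(o) = -3 - 5 = -8)
u(A) = 2*A**2 (u(A) = (2*A)*A = 2*A**2)
I = 4728 (I = -(-24)*(-3 + 2*(5 - 1*(-5))**2) = -(-24)*(-3 + 2*(5 + 5)**2) = -(-24)*(-3 + 2*10**2) = -(-24)*(-3 + 2*100) = -(-24)*(-3 + 200) = -(-24)*197 = -3*(-1576) = 4728)
(-28 + I)**2 = (-28 + 4728)**2 = 4700**2 = 22090000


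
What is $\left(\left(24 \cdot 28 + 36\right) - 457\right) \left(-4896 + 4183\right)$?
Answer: $-178963$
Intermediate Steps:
$\left(\left(24 \cdot 28 + 36\right) - 457\right) \left(-4896 + 4183\right) = \left(\left(672 + 36\right) - 457\right) \left(-713\right) = \left(708 - 457\right) \left(-713\right) = 251 \left(-713\right) = -178963$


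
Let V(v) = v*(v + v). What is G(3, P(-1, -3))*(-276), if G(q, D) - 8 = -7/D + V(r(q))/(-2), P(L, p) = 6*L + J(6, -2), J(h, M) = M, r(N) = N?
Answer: 69/2 ≈ 34.500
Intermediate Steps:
V(v) = 2*v**2 (V(v) = v*(2*v) = 2*v**2)
P(L, p) = -2 + 6*L (P(L, p) = 6*L - 2 = -2 + 6*L)
G(q, D) = 8 - q**2 - 7/D (G(q, D) = 8 + (-7/D + (2*q**2)/(-2)) = 8 + (-7/D + (2*q**2)*(-1/2)) = 8 + (-7/D - q**2) = 8 + (-q**2 - 7/D) = 8 - q**2 - 7/D)
G(3, P(-1, -3))*(-276) = (8 - 1*3**2 - 7/(-2 + 6*(-1)))*(-276) = (8 - 1*9 - 7/(-2 - 6))*(-276) = (8 - 9 - 7/(-8))*(-276) = (8 - 9 - 7*(-1/8))*(-276) = (8 - 9 + 7/8)*(-276) = -1/8*(-276) = 69/2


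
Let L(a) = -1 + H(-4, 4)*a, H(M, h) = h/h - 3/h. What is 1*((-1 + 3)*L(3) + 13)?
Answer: 25/2 ≈ 12.500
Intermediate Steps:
H(M, h) = 1 - 3/h
L(a) = -1 + a/4 (L(a) = -1 + ((-3 + 4)/4)*a = -1 + ((¼)*1)*a = -1 + a/4)
1*((-1 + 3)*L(3) + 13) = 1*((-1 + 3)*(-1 + (¼)*3) + 13) = 1*(2*(-1 + ¾) + 13) = 1*(2*(-¼) + 13) = 1*(-½ + 13) = 1*(25/2) = 25/2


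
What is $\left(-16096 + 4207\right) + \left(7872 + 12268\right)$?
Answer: $8251$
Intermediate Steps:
$\left(-16096 + 4207\right) + \left(7872 + 12268\right) = -11889 + 20140 = 8251$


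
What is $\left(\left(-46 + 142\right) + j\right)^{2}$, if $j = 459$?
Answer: $308025$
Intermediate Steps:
$\left(\left(-46 + 142\right) + j\right)^{2} = \left(\left(-46 + 142\right) + 459\right)^{2} = \left(96 + 459\right)^{2} = 555^{2} = 308025$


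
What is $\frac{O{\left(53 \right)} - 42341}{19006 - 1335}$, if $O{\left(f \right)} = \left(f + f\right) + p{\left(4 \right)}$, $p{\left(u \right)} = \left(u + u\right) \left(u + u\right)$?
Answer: $- \frac{42171}{17671} \approx -2.3865$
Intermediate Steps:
$p{\left(u \right)} = 4 u^{2}$ ($p{\left(u \right)} = 2 u 2 u = 4 u^{2}$)
$O{\left(f \right)} = 64 + 2 f$ ($O{\left(f \right)} = \left(f + f\right) + 4 \cdot 4^{2} = 2 f + 4 \cdot 16 = 2 f + 64 = 64 + 2 f$)
$\frac{O{\left(53 \right)} - 42341}{19006 - 1335} = \frac{\left(64 + 2 \cdot 53\right) - 42341}{19006 - 1335} = \frac{\left(64 + 106\right) - 42341}{17671} = \left(170 - 42341\right) \frac{1}{17671} = \left(-42171\right) \frac{1}{17671} = - \frac{42171}{17671}$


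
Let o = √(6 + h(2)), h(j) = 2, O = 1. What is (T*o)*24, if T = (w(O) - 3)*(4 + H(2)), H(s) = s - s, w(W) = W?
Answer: -384*√2 ≈ -543.06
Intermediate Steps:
H(s) = 0
T = -8 (T = (1 - 3)*(4 + 0) = -2*4 = -8)
o = 2*√2 (o = √(6 + 2) = √8 = 2*√2 ≈ 2.8284)
(T*o)*24 = -16*√2*24 = -384*√2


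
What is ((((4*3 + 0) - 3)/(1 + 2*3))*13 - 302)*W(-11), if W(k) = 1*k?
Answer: 21967/7 ≈ 3138.1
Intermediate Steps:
W(k) = k
((((4*3 + 0) - 3)/(1 + 2*3))*13 - 302)*W(-11) = ((((4*3 + 0) - 3)/(1 + 2*3))*13 - 302)*(-11) = ((((12 + 0) - 3)/(1 + 6))*13 - 302)*(-11) = (((12 - 3)/7)*13 - 302)*(-11) = ((9*(⅐))*13 - 302)*(-11) = ((9/7)*13 - 302)*(-11) = (117/7 - 302)*(-11) = -1997/7*(-11) = 21967/7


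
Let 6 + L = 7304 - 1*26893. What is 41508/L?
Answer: -41508/19595 ≈ -2.1183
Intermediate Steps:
L = -19595 (L = -6 + (7304 - 1*26893) = -6 + (7304 - 26893) = -6 - 19589 = -19595)
41508/L = 41508/(-19595) = 41508*(-1/19595) = -41508/19595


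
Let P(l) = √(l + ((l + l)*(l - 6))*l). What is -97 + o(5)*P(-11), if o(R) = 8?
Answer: -97 + 40*I*√165 ≈ -97.0 + 513.81*I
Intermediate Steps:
P(l) = √(l + 2*l²*(-6 + l)) (P(l) = √(l + ((2*l)*(-6 + l))*l) = √(l + (2*l*(-6 + l))*l) = √(l + 2*l²*(-6 + l)))
-97 + o(5)*P(-11) = -97 + 8*√(-11*(1 - 12*(-11) + 2*(-11)²)) = -97 + 8*√(-11*(1 + 132 + 2*121)) = -97 + 8*√(-11*(1 + 132 + 242)) = -97 + 8*√(-11*375) = -97 + 8*√(-4125) = -97 + 8*(5*I*√165) = -97 + 40*I*√165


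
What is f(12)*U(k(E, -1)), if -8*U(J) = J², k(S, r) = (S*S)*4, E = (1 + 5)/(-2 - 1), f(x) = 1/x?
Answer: -8/3 ≈ -2.6667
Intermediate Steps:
E = -2 (E = 6/(-3) = 6*(-⅓) = -2)
k(S, r) = 4*S² (k(S, r) = S²*4 = 4*S²)
U(J) = -J²/8
f(12)*U(k(E, -1)) = (-(4*(-2)²)²/8)/12 = (-(4*4)²/8)/12 = (-⅛*16²)/12 = (-⅛*256)/12 = (1/12)*(-32) = -8/3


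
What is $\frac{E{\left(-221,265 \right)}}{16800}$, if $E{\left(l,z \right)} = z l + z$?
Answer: $- \frac{583}{168} \approx -3.4702$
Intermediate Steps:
$E{\left(l,z \right)} = z + l z$ ($E{\left(l,z \right)} = l z + z = z + l z$)
$\frac{E{\left(-221,265 \right)}}{16800} = \frac{265 \left(1 - 221\right)}{16800} = 265 \left(-220\right) \frac{1}{16800} = \left(-58300\right) \frac{1}{16800} = - \frac{583}{168}$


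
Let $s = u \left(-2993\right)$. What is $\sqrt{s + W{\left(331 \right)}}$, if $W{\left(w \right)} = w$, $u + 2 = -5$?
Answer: $\sqrt{21282} \approx 145.88$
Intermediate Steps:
$u = -7$ ($u = -2 - 5 = -7$)
$s = 20951$ ($s = \left(-7\right) \left(-2993\right) = 20951$)
$\sqrt{s + W{\left(331 \right)}} = \sqrt{20951 + 331} = \sqrt{21282}$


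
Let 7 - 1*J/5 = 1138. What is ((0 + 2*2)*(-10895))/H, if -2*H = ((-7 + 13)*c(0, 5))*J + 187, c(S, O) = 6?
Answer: -87160/203393 ≈ -0.42853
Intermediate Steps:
J = -5655 (J = 35 - 5*1138 = 35 - 5690 = -5655)
H = 203393/2 (H = -(((-7 + 13)*6)*(-5655) + 187)/2 = -((6*6)*(-5655) + 187)/2 = -(36*(-5655) + 187)/2 = -(-203580 + 187)/2 = -½*(-203393) = 203393/2 ≈ 1.0170e+5)
((0 + 2*2)*(-10895))/H = ((0 + 2*2)*(-10895))/(203393/2) = ((0 + 4)*(-10895))*(2/203393) = (4*(-10895))*(2/203393) = -43580*2/203393 = -87160/203393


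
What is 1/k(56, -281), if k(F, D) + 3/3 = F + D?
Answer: -1/226 ≈ -0.0044248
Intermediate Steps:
k(F, D) = -1 + D + F (k(F, D) = -1 + (F + D) = -1 + (D + F) = -1 + D + F)
1/k(56, -281) = 1/(-1 - 281 + 56) = 1/(-226) = -1/226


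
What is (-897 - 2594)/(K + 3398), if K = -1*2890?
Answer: -3491/508 ≈ -6.8720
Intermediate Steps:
K = -2890
(-897 - 2594)/(K + 3398) = (-897 - 2594)/(-2890 + 3398) = -3491/508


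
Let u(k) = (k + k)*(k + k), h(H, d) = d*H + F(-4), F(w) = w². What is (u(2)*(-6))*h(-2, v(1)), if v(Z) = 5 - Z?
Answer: -768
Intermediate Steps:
h(H, d) = 16 + H*d (h(H, d) = d*H + (-4)² = H*d + 16 = 16 + H*d)
u(k) = 4*k² (u(k) = (2*k)*(2*k) = 4*k²)
(u(2)*(-6))*h(-2, v(1)) = ((4*2²)*(-6))*(16 - 2*(5 - 1*1)) = ((4*4)*(-6))*(16 - 2*(5 - 1)) = (16*(-6))*(16 - 2*4) = -96*(16 - 8) = -96*8 = -768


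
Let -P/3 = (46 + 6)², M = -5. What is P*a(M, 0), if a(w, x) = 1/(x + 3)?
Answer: -2704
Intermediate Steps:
P = -8112 (P = -3*(46 + 6)² = -3*52² = -3*2704 = -8112)
a(w, x) = 1/(3 + x)
P*a(M, 0) = -8112/(3 + 0) = -8112/3 = -8112*⅓ = -2704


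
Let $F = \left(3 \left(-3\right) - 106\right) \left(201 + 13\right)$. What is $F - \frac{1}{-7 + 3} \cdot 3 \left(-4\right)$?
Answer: $-24613$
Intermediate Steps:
$F = -24610$ ($F = \left(-9 - 106\right) 214 = \left(-115\right) 214 = -24610$)
$F - \frac{1}{-7 + 3} \cdot 3 \left(-4\right) = -24610 - \frac{1}{-7 + 3} \cdot 3 \left(-4\right) = -24610 - \frac{1}{-4} \cdot 3 \left(-4\right) = -24610 - \left(- \frac{1}{4}\right) 3 \left(-4\right) = -24610 - \left(- \frac{3}{4}\right) \left(-4\right) = -24610 - 3 = -24613$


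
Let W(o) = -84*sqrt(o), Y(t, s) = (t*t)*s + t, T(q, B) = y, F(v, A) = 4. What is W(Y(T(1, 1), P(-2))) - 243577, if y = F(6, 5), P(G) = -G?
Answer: -244081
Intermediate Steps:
y = 4
T(q, B) = 4
Y(t, s) = t + s*t**2 (Y(t, s) = t**2*s + t = s*t**2 + t = t + s*t**2)
W(Y(T(1, 1), P(-2))) - 243577 = -84*2*sqrt(1 - 1*(-2)*4) - 243577 = -84*2*sqrt(1 + 2*4) - 243577 = -84*2*sqrt(1 + 8) - 243577 = -84*sqrt(4*9) - 243577 = -84*sqrt(36) - 243577 = -84*6 - 243577 = -504 - 243577 = -244081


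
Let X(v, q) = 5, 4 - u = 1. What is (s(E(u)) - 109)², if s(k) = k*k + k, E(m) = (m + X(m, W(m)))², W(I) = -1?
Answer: 16410601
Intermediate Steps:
u = 3 (u = 4 - 1*1 = 4 - 1 = 3)
E(m) = (5 + m)² (E(m) = (m + 5)² = (5 + m)²)
s(k) = k + k² (s(k) = k² + k = k + k²)
(s(E(u)) - 109)² = ((5 + 3)²*(1 + (5 + 3)²) - 109)² = (8²*(1 + 8²) - 109)² = (64*(1 + 64) - 109)² = (64*65 - 109)² = (4160 - 109)² = 4051² = 16410601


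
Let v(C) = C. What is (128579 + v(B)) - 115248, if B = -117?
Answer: 13214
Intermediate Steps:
(128579 + v(B)) - 115248 = (128579 - 117) - 115248 = 128462 - 115248 = 13214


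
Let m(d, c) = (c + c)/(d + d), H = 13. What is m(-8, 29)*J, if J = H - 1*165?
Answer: 551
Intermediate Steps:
m(d, c) = c/d (m(d, c) = (2*c)/((2*d)) = (2*c)*(1/(2*d)) = c/d)
J = -152 (J = 13 - 1*165 = 13 - 165 = -152)
m(-8, 29)*J = (29/(-8))*(-152) = (29*(-⅛))*(-152) = -29/8*(-152) = 551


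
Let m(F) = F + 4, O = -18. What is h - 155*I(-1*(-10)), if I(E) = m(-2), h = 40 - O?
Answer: -252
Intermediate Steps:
h = 58 (h = 40 - 1*(-18) = 40 + 18 = 58)
m(F) = 4 + F
I(E) = 2 (I(E) = 4 - 2 = 2)
h - 155*I(-1*(-10)) = 58 - 155*2 = 58 - 310 = -252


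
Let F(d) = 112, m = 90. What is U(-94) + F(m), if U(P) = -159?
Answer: -47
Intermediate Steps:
U(-94) + F(m) = -159 + 112 = -47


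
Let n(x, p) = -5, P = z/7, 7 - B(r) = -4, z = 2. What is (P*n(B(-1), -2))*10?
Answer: -100/7 ≈ -14.286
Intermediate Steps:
B(r) = 11 (B(r) = 7 - 1*(-4) = 7 + 4 = 11)
P = 2/7 ≈ 0.28571
(P*n(B(-1), -2))*10 = ((2/7)*(-5))*10 = -10/7*10 = -100/7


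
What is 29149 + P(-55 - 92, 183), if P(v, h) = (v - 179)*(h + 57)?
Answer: -49091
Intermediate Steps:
P(v, h) = (-179 + v)*(57 + h)
29149 + P(-55 - 92, 183) = 29149 + (-10203 - 179*183 + 57*(-55 - 92) + 183*(-55 - 92)) = 29149 + (-10203 - 32757 + 57*(-147) + 183*(-147)) = 29149 + (-10203 - 32757 - 8379 - 26901) = 29149 - 78240 = -49091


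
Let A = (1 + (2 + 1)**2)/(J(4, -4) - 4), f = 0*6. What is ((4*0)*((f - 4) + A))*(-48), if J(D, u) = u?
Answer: 0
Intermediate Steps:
f = 0
A = -5/4 (A = (1 + (2 + 1)**2)/(-4 - 4) = (1 + 3**2)/(-8) = (1 + 9)*(-1/8) = 10*(-1/8) = -5/4 ≈ -1.2500)
((4*0)*((f - 4) + A))*(-48) = ((4*0)*((0 - 4) - 5/4))*(-48) = (0*(-4 - 5/4))*(-48) = (0*(-21/4))*(-48) = 0*(-48) = 0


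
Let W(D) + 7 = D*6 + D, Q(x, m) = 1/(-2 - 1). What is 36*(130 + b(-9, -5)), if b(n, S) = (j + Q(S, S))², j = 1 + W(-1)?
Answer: 11080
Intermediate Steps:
Q(x, m) = -⅓ (Q(x, m) = 1/(-3) = -⅓)
W(D) = -7 + 7*D (W(D) = -7 + (D*6 + D) = -7 + (6*D + D) = -7 + 7*D)
j = -13 (j = 1 + (-7 + 7*(-1)) = 1 + (-7 - 7) = 1 - 14 = -13)
b(n, S) = 1600/9 (b(n, S) = (-13 - ⅓)² = (-40/3)² = 1600/9)
36*(130 + b(-9, -5)) = 36*(130 + 1600/9) = 36*(2770/9) = 11080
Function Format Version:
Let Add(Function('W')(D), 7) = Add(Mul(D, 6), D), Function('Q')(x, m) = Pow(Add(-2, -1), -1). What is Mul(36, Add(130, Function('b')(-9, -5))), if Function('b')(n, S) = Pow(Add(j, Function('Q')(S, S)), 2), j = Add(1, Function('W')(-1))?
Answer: 11080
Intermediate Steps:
Function('Q')(x, m) = Rational(-1, 3) (Function('Q')(x, m) = Pow(-3, -1) = Rational(-1, 3))
Function('W')(D) = Add(-7, Mul(7, D)) (Function('W')(D) = Add(-7, Add(Mul(D, 6), D)) = Add(-7, Add(Mul(6, D), D)) = Add(-7, Mul(7, D)))
j = -13 (j = Add(1, Add(-7, Mul(7, -1))) = Add(1, Add(-7, -7)) = Add(1, -14) = -13)
Function('b')(n, S) = Rational(1600, 9) (Function('b')(n, S) = Pow(Add(-13, Rational(-1, 3)), 2) = Pow(Rational(-40, 3), 2) = Rational(1600, 9))
Mul(36, Add(130, Function('b')(-9, -5))) = Mul(36, Add(130, Rational(1600, 9))) = Mul(36, Rational(2770, 9)) = 11080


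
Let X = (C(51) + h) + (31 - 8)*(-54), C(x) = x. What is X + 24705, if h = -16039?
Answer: 7475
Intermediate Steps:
X = -17230 (X = (51 - 16039) + (31 - 8)*(-54) = -15988 + 23*(-54) = -15988 - 1242 = -17230)
X + 24705 = -17230 + 24705 = 7475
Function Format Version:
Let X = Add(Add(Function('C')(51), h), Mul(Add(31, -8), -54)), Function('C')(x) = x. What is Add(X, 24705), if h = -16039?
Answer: 7475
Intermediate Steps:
X = -17230 (X = Add(Add(51, -16039), Mul(Add(31, -8), -54)) = Add(-15988, Mul(23, -54)) = Add(-15988, -1242) = -17230)
Add(X, 24705) = Add(-17230, 24705) = 7475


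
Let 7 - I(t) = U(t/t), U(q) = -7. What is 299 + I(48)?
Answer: 313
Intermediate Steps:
I(t) = 14 (I(t) = 7 - 1*(-7) = 7 + 7 = 14)
299 + I(48) = 299 + 14 = 313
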